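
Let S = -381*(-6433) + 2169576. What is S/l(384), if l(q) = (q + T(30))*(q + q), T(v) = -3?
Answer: 1540183/97536 ≈ 15.791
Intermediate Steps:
l(q) = 2*q*(-3 + q) (l(q) = (q - 3)*(q + q) = (-3 + q)*(2*q) = 2*q*(-3 + q))
S = 4620549 (S = 2450973 + 2169576 = 4620549)
S/l(384) = 4620549/((2*384*(-3 + 384))) = 4620549/((2*384*381)) = 4620549/292608 = 4620549*(1/292608) = 1540183/97536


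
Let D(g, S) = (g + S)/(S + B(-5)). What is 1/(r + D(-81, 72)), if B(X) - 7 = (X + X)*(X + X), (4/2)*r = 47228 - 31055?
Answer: 358/2894949 ≈ 0.00012366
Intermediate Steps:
r = 16173/2 (r = (47228 - 31055)/2 = (1/2)*16173 = 16173/2 ≈ 8086.5)
B(X) = 7 + 4*X**2 (B(X) = 7 + (X + X)*(X + X) = 7 + (2*X)*(2*X) = 7 + 4*X**2)
D(g, S) = (S + g)/(107 + S) (D(g, S) = (g + S)/(S + (7 + 4*(-5)**2)) = (S + g)/(S + (7 + 4*25)) = (S + g)/(S + (7 + 100)) = (S + g)/(S + 107) = (S + g)/(107 + S))
1/(r + D(-81, 72)) = 1/(16173/2 + (72 - 81)/(107 + 72)) = 1/(16173/2 - 9/179) = 1/(2894949/358) = 358/2894949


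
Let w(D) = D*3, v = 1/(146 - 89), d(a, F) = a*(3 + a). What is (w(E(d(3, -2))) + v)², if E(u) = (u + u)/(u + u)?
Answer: 29584/3249 ≈ 9.1056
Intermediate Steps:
E(u) = 1 (E(u) = (2*u)/((2*u)) = (2*u)*(1/(2*u)) = 1)
v = 1/57 ≈ 0.017544
w(D) = 3*D
(w(E(d(3, -2))) + v)² = (3*1 + 1/57)² = (3 + 1/57)² = (172/57)² = 29584/3249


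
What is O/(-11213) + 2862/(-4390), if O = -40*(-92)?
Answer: -24123403/24612535 ≈ -0.98013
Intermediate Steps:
O = 3680
O/(-11213) + 2862/(-4390) = 3680/(-11213) + 2862/(-4390) = 3680*(-1/11213) + 2862*(-1/4390) = -3680/11213 - 1431/2195 = -24123403/24612535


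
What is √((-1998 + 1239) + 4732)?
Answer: √3973 ≈ 63.032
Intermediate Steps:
√((-1998 + 1239) + 4732) = √(-759 + 4732) = √3973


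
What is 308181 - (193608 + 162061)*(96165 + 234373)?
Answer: -117561811741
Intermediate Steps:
308181 - (193608 + 162061)*(96165 + 234373) = 308181 - 355669*330538 = 308181 - 1*117562119922 = 308181 - 117562119922 = -117561811741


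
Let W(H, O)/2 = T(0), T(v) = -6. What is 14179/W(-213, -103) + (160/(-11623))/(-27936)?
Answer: -47957532427/40587516 ≈ -1181.6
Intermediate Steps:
W(H, O) = -12 (W(H, O) = 2*(-6) = -12)
14179/W(-213, -103) + (160/(-11623))/(-27936) = 14179/(-12) + (160/(-11623))/(-27936) = 14179*(-1/12) + (160*(-1/11623))*(-1/27936) = -14179/12 - 160/11623*(-1/27936) = -14179/12 + 5/10146879 = -47957532427/40587516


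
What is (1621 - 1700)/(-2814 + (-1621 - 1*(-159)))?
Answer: 79/4276 ≈ 0.018475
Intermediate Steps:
(1621 - 1700)/(-2814 + (-1621 - 1*(-159))) = -79/(-2814 + (-1621 + 159)) = -79/(-2814 - 1462) = -79/(-4276) = -79*(-1/4276) = 79/4276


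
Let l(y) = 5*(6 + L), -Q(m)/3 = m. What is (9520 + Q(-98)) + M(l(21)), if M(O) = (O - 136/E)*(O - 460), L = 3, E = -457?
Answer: -4105917/457 ≈ -8984.5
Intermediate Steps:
Q(m) = -3*m
l(y) = 45 (l(y) = 5*(6 + 3) = 5*9 = 45)
M(O) = (-460 + O)*(136/457 + O) (M(O) = (O - 136/(-457))*(O - 460) = (O - 136*(-1/457))*(-460 + O) = (O + 136/457)*(-460 + O) = (136/457 + O)*(-460 + O) = (-460 + O)*(136/457 + O))
(9520 + Q(-98)) + M(l(21)) = (9520 - 3*(-98)) + (-62560/457 + 45**2 - 210084/457*45) = (9520 + 294) + (-62560/457 + 2025 - 9453780/457) = 9814 - 8590915/457 = -4105917/457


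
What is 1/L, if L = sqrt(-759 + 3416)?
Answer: sqrt(2657)/2657 ≈ 0.019400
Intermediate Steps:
L = sqrt(2657) ≈ 51.546
1/L = 1/(sqrt(2657)) = sqrt(2657)/2657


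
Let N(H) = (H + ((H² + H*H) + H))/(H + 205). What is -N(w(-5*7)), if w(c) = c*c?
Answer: -300370/143 ≈ -2100.5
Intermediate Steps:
w(c) = c²
N(H) = (2*H + 2*H²)/(205 + H) (N(H) = (H + ((H² + H²) + H))/(205 + H) = (H + (2*H² + H))/(205 + H) = (H + (H + 2*H²))/(205 + H) = (2*H + 2*H²)/(205 + H))
-N(w(-5*7)) = -2*(-5*7)²*(1 + (-5*7)²)/(205 + (-5*7)²) = -2*(-35)²*(1 + (-35)²)/(205 + (-35)²) = -2*1225*(1 + 1225)/(205 + 1225) = -2*1225*1226/1430 = -1*300370/143 = -300370/143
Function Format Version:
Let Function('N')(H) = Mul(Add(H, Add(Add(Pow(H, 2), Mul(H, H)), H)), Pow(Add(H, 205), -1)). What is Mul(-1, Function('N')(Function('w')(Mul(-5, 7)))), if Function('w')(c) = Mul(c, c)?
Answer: Rational(-300370, 143) ≈ -2100.5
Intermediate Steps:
Function('w')(c) = Pow(c, 2)
Function('N')(H) = Mul(Pow(Add(205, H), -1), Add(Mul(2, H), Mul(2, Pow(H, 2)))) (Function('N')(H) = Mul(Add(H, Add(Add(Pow(H, 2), Pow(H, 2)), H)), Pow(Add(205, H), -1)) = Mul(Add(H, Add(Mul(2, Pow(H, 2)), H)), Pow(Add(205, H), -1)) = Mul(Add(H, Add(H, Mul(2, Pow(H, 2)))), Pow(Add(205, H), -1)) = Mul(Add(Mul(2, H), Mul(2, Pow(H, 2))), Pow(Add(205, H), -1)) = Mul(Pow(Add(205, H), -1), Add(Mul(2, H), Mul(2, Pow(H, 2)))))
Mul(-1, Function('N')(Function('w')(Mul(-5, 7)))) = Mul(-1, Mul(2, Pow(Mul(-5, 7), 2), Pow(Add(205, Pow(Mul(-5, 7), 2)), -1), Add(1, Pow(Mul(-5, 7), 2)))) = Mul(-1, Mul(2, Pow(-35, 2), Pow(Add(205, Pow(-35, 2)), -1), Add(1, Pow(-35, 2)))) = Mul(-1, Mul(2, 1225, Pow(Add(205, 1225), -1), Add(1, 1225))) = Mul(-1, Mul(2, 1225, Pow(1430, -1), 1226)) = Mul(-1, Mul(2, 1225, Rational(1, 1430), 1226)) = Mul(-1, Rational(300370, 143)) = Rational(-300370, 143)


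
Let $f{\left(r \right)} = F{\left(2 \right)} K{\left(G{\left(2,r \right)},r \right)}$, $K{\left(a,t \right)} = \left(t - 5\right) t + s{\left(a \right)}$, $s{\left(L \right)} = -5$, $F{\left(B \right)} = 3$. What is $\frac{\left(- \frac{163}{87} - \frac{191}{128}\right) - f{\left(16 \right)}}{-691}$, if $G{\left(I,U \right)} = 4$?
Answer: $\frac{5750249}{7694976} \approx 0.74727$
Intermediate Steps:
$K{\left(a,t \right)} = -5 + t \left(-5 + t\right)$ ($K{\left(a,t \right)} = \left(t - 5\right) t - 5 = \left(-5 + t\right) t - 5 = t \left(-5 + t\right) - 5 = -5 + t \left(-5 + t\right)$)
$f{\left(r \right)} = -15 - 15 r + 3 r^{2}$ ($f{\left(r \right)} = 3 \left(-5 + r^{2} - 5 r\right) = -15 - 15 r + 3 r^{2}$)
$\frac{\left(- \frac{163}{87} - \frac{191}{128}\right) - f{\left(16 \right)}}{-691} = \frac{\left(- \frac{163}{87} - \frac{191}{128}\right) - \left(-15 - 240 + 3 \cdot 16^{2}\right)}{-691} = \left(\left(\left(-163\right) \frac{1}{87} - \frac{191}{128}\right) - \left(-15 - 240 + 3 \cdot 256\right)\right) \left(- \frac{1}{691}\right) = \left(\left(- \frac{163}{87} - \frac{191}{128}\right) - \left(-15 - 240 + 768\right)\right) \left(- \frac{1}{691}\right) = \left(- \frac{37481}{11136} - 513\right) \left(- \frac{1}{691}\right) = \left(- \frac{5750249}{11136}\right) \left(- \frac{1}{691}\right) = \frac{5750249}{7694976}$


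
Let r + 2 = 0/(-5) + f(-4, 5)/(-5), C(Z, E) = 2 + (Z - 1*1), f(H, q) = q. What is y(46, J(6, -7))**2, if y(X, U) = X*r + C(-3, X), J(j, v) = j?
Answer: 19600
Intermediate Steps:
C(Z, E) = 1 + Z (C(Z, E) = 2 + (Z - 1) = 2 + (-1 + Z) = 1 + Z)
r = -3 (r = -2 + (0/(-5) + 5/(-5)) = -2 + (0*(-1/5) + 5*(-1/5)) = -2 + (0 - 1) = -2 - 1 = -3)
y(X, U) = -2 - 3*X (y(X, U) = X*(-3) + (1 - 3) = -3*X - 2 = -2 - 3*X)
y(46, J(6, -7))**2 = (-2 - 3*46)**2 = (-2 - 138)**2 = (-140)**2 = 19600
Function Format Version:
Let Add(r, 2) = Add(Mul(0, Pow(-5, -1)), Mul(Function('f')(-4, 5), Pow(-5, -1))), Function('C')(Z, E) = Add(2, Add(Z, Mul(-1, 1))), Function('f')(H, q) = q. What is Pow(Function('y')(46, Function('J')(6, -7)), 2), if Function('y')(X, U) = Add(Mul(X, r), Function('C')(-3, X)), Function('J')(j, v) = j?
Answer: 19600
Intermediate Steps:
Function('C')(Z, E) = Add(1, Z) (Function('C')(Z, E) = Add(2, Add(Z, -1)) = Add(2, Add(-1, Z)) = Add(1, Z))
r = -3 (r = Add(-2, Add(Mul(0, Pow(-5, -1)), Mul(5, Pow(-5, -1)))) = Add(-2, Add(Mul(0, Rational(-1, 5)), Mul(5, Rational(-1, 5)))) = Add(-2, Add(0, -1)) = Add(-2, -1) = -3)
Function('y')(X, U) = Add(-2, Mul(-3, X)) (Function('y')(X, U) = Add(Mul(X, -3), Add(1, -3)) = Add(Mul(-3, X), -2) = Add(-2, Mul(-3, X)))
Pow(Function('y')(46, Function('J')(6, -7)), 2) = Pow(Add(-2, Mul(-3, 46)), 2) = Pow(Add(-2, -138), 2) = Pow(-140, 2) = 19600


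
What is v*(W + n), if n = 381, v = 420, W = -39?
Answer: 143640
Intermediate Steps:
v*(W + n) = 420*(-39 + 381) = 420*342 = 143640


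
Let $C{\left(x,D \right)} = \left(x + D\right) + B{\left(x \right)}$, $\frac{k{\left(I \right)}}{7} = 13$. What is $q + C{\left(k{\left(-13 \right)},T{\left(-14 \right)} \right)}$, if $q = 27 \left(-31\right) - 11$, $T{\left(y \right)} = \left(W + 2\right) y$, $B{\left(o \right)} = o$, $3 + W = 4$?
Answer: $-708$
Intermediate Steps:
$W = 1$ ($W = -3 + 4 = 1$)
$k{\left(I \right)} = 91$ ($k{\left(I \right)} = 7 \cdot 13 = 91$)
$T{\left(y \right)} = 3 y$ ($T{\left(y \right)} = \left(1 + 2\right) y = 3 y$)
$C{\left(x,D \right)} = D + 2 x$ ($C{\left(x,D \right)} = \left(x + D\right) + x = \left(D + x\right) + x = D + 2 x$)
$q = -848$ ($q = -837 - 11 = -848$)
$q + C{\left(k{\left(-13 \right)},T{\left(-14 \right)} \right)} = -848 + \left(3 \left(-14\right) + 2 \cdot 91\right) = -848 + \left(-42 + 182\right) = -848 + 140 = -708$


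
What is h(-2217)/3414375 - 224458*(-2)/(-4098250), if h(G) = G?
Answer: -1630297/14795625 ≈ -0.11019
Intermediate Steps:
h(-2217)/3414375 - 224458*(-2)/(-4098250) = -2217/3414375 - 224458*(-2)/(-4098250) = -2217*1/3414375 + 448916*(-1/4098250) = -739/1138125 - 178/1625 = -1630297/14795625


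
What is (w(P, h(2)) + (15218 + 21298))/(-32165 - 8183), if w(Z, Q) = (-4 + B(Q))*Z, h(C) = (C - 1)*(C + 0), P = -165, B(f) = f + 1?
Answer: -36681/40348 ≈ -0.90912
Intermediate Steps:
B(f) = 1 + f
h(C) = C*(-1 + C) (h(C) = (-1 + C)*C = C*(-1 + C))
w(Z, Q) = Z*(-3 + Q) (w(Z, Q) = (-4 + (1 + Q))*Z = (-3 + Q)*Z = Z*(-3 + Q))
(w(P, h(2)) + (15218 + 21298))/(-32165 - 8183) = (-165*(-3 + 2*(-1 + 2)) + (15218 + 21298))/(-32165 - 8183) = (-165*(-3 + 2*1) + 36516)/(-40348) = (-165*(-3 + 2) + 36516)*(-1/40348) = (-165*(-1) + 36516)*(-1/40348) = (165 + 36516)*(-1/40348) = 36681*(-1/40348) = -36681/40348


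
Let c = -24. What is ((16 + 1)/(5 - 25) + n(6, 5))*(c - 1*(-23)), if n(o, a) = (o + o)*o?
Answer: -1423/20 ≈ -71.150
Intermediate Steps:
n(o, a) = 2*o² (n(o, a) = (2*o)*o = 2*o²)
((16 + 1)/(5 - 25) + n(6, 5))*(c - 1*(-23)) = ((16 + 1)/(5 - 25) + 2*6²)*(-24 - 1*(-23)) = (17/(-20) + 2*36)*(-24 + 23) = (17*(-1/20) + 72)*(-1) = (-17/20 + 72)*(-1) = (1423/20)*(-1) = -1423/20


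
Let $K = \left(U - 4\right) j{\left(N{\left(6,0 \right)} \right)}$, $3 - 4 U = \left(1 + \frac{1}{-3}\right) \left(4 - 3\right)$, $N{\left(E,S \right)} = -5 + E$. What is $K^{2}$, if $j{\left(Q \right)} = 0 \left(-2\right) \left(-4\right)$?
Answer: $0$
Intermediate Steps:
$j{\left(Q \right)} = 0$ ($j{\left(Q \right)} = 0 \left(-4\right) = 0$)
$U = \frac{7}{12}$ ($U = \frac{3}{4} - \frac{\left(1 + \frac{1}{-3}\right) \left(4 - 3\right)}{4} = \frac{3}{4} - \frac{\left(1 - \frac{1}{3}\right) 1}{4} = \frac{3}{4} - \frac{\frac{2}{3} \cdot 1}{4} = \frac{3}{4} - \frac{1}{6} = \frac{7}{12} \approx 0.58333$)
$K = 0$ ($K = \left(\frac{7}{12} - 4\right) 0 = \left(- \frac{41}{12}\right) 0 = 0$)
$K^{2} = 0^{2} = 0$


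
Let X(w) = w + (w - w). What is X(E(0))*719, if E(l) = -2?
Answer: -1438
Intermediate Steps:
X(w) = w (X(w) = w + 0 = w)
X(E(0))*719 = -2*719 = -1438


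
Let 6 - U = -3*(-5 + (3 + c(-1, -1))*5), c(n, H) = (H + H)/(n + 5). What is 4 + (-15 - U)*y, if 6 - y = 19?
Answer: 1139/2 ≈ 569.50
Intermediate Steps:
y = -13 (y = 6 - 1*19 = 6 - 19 = -13)
c(n, H) = 2*H/(5 + n) (c(n, H) = (2*H)/(5 + n) = 2*H/(5 + n))
U = 57/2 (U = 6 - (-3)*(-5 + (3 + 2*(-1)/(5 - 1))*5) = 6 - (-3)*(-5 + (3 + 2*(-1)/4)*5) = 6 - (-3)*(-5 + (3 + 2*(-1)*(¼))*5) = 6 - (-3)*(-5 + (3 - ½)*5) = 6 - (-3)*(-5 + (5/2)*5) = 6 - (-3)*(-5 + 25/2) = 6 - (-3)*15/2 = 6 - 1*(-45/2) = 6 + 45/2 = 57/2 ≈ 28.500)
4 + (-15 - U)*y = 4 + (-15 - 1*57/2)*(-13) = 4 + (-15 - 57/2)*(-13) = 4 - 87/2*(-13) = 4 + 1131/2 = 1139/2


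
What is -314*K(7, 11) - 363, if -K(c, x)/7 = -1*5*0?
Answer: -363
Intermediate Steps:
K(c, x) = 0 (K(c, x) = -7*(-1*5)*0 = -(-35)*0 = -7*0 = 0)
-314*K(7, 11) - 363 = -314*0 - 363 = 0 - 363 = -363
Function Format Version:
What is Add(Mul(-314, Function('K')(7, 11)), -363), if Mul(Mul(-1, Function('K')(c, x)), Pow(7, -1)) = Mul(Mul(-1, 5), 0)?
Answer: -363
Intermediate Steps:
Function('K')(c, x) = 0 (Function('K')(c, x) = Mul(-7, Mul(Mul(-1, 5), 0)) = Mul(-7, Mul(-5, 0)) = Mul(-7, 0) = 0)
Add(Mul(-314, Function('K')(7, 11)), -363) = Add(Mul(-314, 0), -363) = Add(0, -363) = -363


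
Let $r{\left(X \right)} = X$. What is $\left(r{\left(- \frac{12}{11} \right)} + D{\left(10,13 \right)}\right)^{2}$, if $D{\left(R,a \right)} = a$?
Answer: $\frac{17161}{121} \approx 141.83$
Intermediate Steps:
$\left(r{\left(- \frac{12}{11} \right)} + D{\left(10,13 \right)}\right)^{2} = \left(- \frac{12}{11} + 13\right)^{2} = \left(\frac{131}{11}\right)^{2} = \frac{17161}{121}$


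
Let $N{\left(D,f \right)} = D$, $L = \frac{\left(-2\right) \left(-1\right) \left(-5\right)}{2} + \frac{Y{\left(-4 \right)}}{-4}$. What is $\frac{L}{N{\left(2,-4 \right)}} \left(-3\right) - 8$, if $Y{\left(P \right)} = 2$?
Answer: $\frac{1}{4} \approx 0.25$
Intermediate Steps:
$L = - \frac{11}{2}$ ($L = \frac{\left(-2\right) \left(-1\right) \left(-5\right)}{2} + \frac{2}{-4} = 2 \left(-5\right) \frac{1}{2} + 2 \left(- \frac{1}{4}\right) = \left(-10\right) \frac{1}{2} - \frac{1}{2} = -5 - \frac{1}{2} = - \frac{11}{2} \approx -5.5$)
$\frac{L}{N{\left(2,-4 \right)}} \left(-3\right) - 8 = - \frac{11}{2 \cdot 2} \left(-3\right) - 8 = \left(- \frac{11}{2}\right) \frac{1}{2} \left(-3\right) - 8 = \left(- \frac{11}{4}\right) \left(-3\right) - 8 = \frac{33}{4} - 8 = \frac{1}{4}$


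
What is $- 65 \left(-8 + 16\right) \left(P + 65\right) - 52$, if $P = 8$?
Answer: $-38012$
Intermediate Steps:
$- 65 \left(-8 + 16\right) \left(P + 65\right) - 52 = - 65 \left(-8 + 16\right) \left(8 + 65\right) - 52 = - 65 \cdot 8 \cdot 73 - 52 = \left(-65\right) 584 - 52 = -37960 - 52 = -38012$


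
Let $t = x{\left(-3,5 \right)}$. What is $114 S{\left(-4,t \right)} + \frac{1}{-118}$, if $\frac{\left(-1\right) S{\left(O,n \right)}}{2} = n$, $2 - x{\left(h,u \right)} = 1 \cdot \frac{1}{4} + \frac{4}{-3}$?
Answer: $- \frac{82955}{118} \approx -703.01$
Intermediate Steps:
$x{\left(h,u \right)} = \frac{37}{12}$ ($x{\left(h,u \right)} = 2 - \left(1 \cdot \frac{1}{4} + \frac{4}{-3}\right) = 2 - \left(1 \cdot \frac{1}{4} + 4 \left(- \frac{1}{3}\right)\right) = 2 - \left(\frac{1}{4} - \frac{4}{3}\right) = 2 - - \frac{13}{12} = 2 + \frac{13}{12} = \frac{37}{12}$)
$t = \frac{37}{12} \approx 3.0833$
$S{\left(O,n \right)} = - 2 n$
$114 S{\left(-4,t \right)} + \frac{1}{-118} = 114 \left(\left(-2\right) \frac{37}{12}\right) + \frac{1}{-118} = 114 \left(- \frac{37}{6}\right) - \frac{1}{118} = -703 - \frac{1}{118} = - \frac{82955}{118}$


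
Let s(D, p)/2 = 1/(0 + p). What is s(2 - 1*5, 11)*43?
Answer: 86/11 ≈ 7.8182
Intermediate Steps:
s(D, p) = 2/p (s(D, p) = 2/(0 + p) = 2/p)
s(2 - 1*5, 11)*43 = (2/11)*43 = 86/11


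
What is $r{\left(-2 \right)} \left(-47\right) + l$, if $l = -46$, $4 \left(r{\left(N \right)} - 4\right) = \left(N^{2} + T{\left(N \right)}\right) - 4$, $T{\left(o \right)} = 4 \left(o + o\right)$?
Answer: $-46$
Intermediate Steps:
$T{\left(o \right)} = 8 o$ ($T{\left(o \right)} = 4 \cdot 2 o = 8 o$)
$r{\left(N \right)} = 3 + 2 N + \frac{N^{2}}{4}$ ($r{\left(N \right)} = 4 + \frac{\left(N^{2} + 8 N\right) - 4}{4} = 4 + \frac{-4 + N^{2} + 8 N}{4} = 4 + \left(-1 + 2 N + \frac{N^{2}}{4}\right) = 3 + 2 N + \frac{N^{2}}{4}$)
$r{\left(-2 \right)} \left(-47\right) + l = \left(3 + 2 \left(-2\right) + \frac{\left(-2\right)^{2}}{4}\right) \left(-47\right) - 46 = \left(3 - 4 + \frac{1}{4} \cdot 4\right) \left(-47\right) - 46 = \left(3 - 4 + 1\right) \left(-47\right) - 46 = 0 \left(-47\right) - 46 = 0 - 46 = -46$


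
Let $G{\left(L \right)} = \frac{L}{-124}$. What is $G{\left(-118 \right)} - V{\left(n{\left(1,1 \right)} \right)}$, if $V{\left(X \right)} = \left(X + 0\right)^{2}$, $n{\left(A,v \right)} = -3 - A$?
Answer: $- \frac{933}{62} \approx -15.048$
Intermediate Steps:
$G{\left(L \right)} = - \frac{L}{124}$ ($G{\left(L \right)} = L \left(- \frac{1}{124}\right) = - \frac{L}{124}$)
$V{\left(X \right)} = X^{2}$
$G{\left(-118 \right)} - V{\left(n{\left(1,1 \right)} \right)} = \left(- \frac{1}{124}\right) \left(-118\right) - \left(-3 - 1\right)^{2} = \frac{59}{62} - \left(-3 - 1\right)^{2} = \frac{59}{62} - \left(-4\right)^{2} = \frac{59}{62} - 16 = - \frac{933}{62}$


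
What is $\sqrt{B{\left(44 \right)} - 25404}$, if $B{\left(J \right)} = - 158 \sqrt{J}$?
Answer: $2 \sqrt{-6351 - 79 \sqrt{11}} \approx 162.64 i$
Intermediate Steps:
$\sqrt{B{\left(44 \right)} - 25404} = \sqrt{- 158 \sqrt{44} - 25404} = \sqrt{- 158 \cdot 2 \sqrt{11} - 25404} = \sqrt{- 316 \sqrt{11} - 25404} = \sqrt{-25404 - 316 \sqrt{11}}$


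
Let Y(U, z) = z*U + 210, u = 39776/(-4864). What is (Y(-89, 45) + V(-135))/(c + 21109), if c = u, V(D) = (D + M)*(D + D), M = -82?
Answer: 1665768/641465 ≈ 2.5968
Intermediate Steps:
u = -1243/152 (u = 39776*(-1/4864) = -1243/152 ≈ -8.1776)
Y(U, z) = 210 + U*z (Y(U, z) = U*z + 210 = 210 + U*z)
V(D) = 2*D*(-82 + D) (V(D) = (D - 82)*(D + D) = (-82 + D)*(2*D) = 2*D*(-82 + D))
c = -1243/152 ≈ -8.1776
(Y(-89, 45) + V(-135))/(c + 21109) = ((210 - 89*45) + 2*(-135)*(-82 - 135))/(-1243/152 + 21109) = ((210 - 4005) + 2*(-135)*(-217))/(3207325/152) = (-3795 + 58590)*(152/3207325) = 54795*(152/3207325) = 1665768/641465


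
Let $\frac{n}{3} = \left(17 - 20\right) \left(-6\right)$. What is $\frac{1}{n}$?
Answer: $\frac{1}{54} \approx 0.018519$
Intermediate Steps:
$n = 54$ ($n = 3 \left(17 - 20\right) \left(-6\right) = 3 \left(\left(-3\right) \left(-6\right)\right) = 3 \cdot 18 = 54$)
$\frac{1}{n} = \frac{1}{54}$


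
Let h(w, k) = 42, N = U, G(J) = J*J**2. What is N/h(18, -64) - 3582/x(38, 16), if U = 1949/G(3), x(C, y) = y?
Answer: -1007701/4536 ≈ -222.16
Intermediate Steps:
G(J) = J**3
U = 1949/27 (U = 1949/(3**3) = 1949/27 ≈ 72.185)
N = 1949/27 ≈ 72.185
N/h(18, -64) - 3582/x(38, 16) = (1949/27)/42 - 3582/16 = (1949/27)*(1/42) - 3582*1/16 = 1949/1134 - 1791/8 = -1007701/4536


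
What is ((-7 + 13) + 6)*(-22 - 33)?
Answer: -660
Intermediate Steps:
((-7 + 13) + 6)*(-22 - 33) = (6 + 6)*(-55) = 12*(-55) = -660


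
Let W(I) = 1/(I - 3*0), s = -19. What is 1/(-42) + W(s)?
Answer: -61/798 ≈ -0.076441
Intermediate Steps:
W(I) = 1/I (W(I) = 1/(I + 0) = 1/I)
1/(-42) + W(s) = 1/(-42) + 1/(-19) = -1/42 - 1/19 = -61/798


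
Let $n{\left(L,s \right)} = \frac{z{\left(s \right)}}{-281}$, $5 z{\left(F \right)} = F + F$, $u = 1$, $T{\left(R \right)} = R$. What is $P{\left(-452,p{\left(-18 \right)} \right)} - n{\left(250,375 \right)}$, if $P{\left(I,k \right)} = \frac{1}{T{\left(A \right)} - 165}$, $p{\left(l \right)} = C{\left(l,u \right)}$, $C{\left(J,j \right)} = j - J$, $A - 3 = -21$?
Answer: $\frac{27169}{51423} \approx 0.52834$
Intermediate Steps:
$A = -18$ ($A = 3 - 21 = -18$)
$z{\left(F \right)} = \frac{2 F}{5}$ ($z{\left(F \right)} = \frac{F + F}{5} = \frac{2 F}{5}$)
$p{\left(l \right)} = 1 - l$
$P{\left(I,k \right)} = - \frac{1}{183}$ ($P{\left(I,k \right)} = \frac{1}{-18 - 165} = \frac{1}{-183} = - \frac{1}{183}$)
$n{\left(L,s \right)} = - \frac{2 s}{1405}$ ($n{\left(L,s \right)} = \frac{\frac{2}{5} s}{-281} = \frac{2 s}{5} \left(- \frac{1}{281}\right) = - \frac{2 s}{1405}$)
$P{\left(-452,p{\left(-18 \right)} \right)} - n{\left(250,375 \right)} = - \frac{1}{183} - \left(- \frac{2}{1405}\right) 375 = - \frac{1}{183} - - \frac{150}{281} = - \frac{1}{183} + \frac{150}{281} = \frac{27169}{51423}$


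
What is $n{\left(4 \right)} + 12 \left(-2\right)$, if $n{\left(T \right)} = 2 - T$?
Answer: $-26$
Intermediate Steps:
$n{\left(4 \right)} + 12 \left(-2\right) = \left(2 - 4\right) + 12 \left(-2\right) = \left(2 - 4\right) - 24 = -2 - 24 = -26$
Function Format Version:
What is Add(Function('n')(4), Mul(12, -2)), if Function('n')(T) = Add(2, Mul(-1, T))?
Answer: -26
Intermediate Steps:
Add(Function('n')(4), Mul(12, -2)) = Add(Add(2, Mul(-1, 4)), Mul(12, -2)) = Add(Add(2, -4), -24) = Add(-2, -24) = -26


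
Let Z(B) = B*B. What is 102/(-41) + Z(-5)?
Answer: 923/41 ≈ 22.512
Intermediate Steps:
Z(B) = B²
102/(-41) + Z(-5) = 102/(-41) + (-5)² = 102*(-1/41) + 25 = -102/41 + 25 = 923/41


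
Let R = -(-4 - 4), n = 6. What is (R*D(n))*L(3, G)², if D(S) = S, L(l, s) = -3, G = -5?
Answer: 432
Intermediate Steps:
R = 8 (R = -1*(-8) = 8)
(R*D(n))*L(3, G)² = (8*6)*(-3)² = 48*9 = 432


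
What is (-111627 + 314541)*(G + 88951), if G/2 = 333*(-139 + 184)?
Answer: 24130735794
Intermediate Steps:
G = 29970 (G = 2*(333*(-139 + 184)) = 2*(333*45) = 2*14985 = 29970)
(-111627 + 314541)*(G + 88951) = (-111627 + 314541)*(29970 + 88951) = 202914*118921 = 24130735794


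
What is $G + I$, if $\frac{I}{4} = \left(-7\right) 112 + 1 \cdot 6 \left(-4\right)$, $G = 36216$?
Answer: $32984$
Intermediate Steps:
$I = -3232$ ($I = 4 \left(\left(-7\right) 112 + 1 \cdot 6 \left(-4\right)\right) = 4 \left(-784 + 6 \left(-4\right)\right) = 4 \left(-784 - 24\right) = 4 \left(-808\right) = -3232$)
$G + I = 36216 - 3232 = 32984$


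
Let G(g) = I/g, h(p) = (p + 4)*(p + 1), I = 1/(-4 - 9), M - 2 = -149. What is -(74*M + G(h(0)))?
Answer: 565657/52 ≈ 10878.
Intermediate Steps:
M = -147 (M = 2 - 149 = -147)
I = -1/13 (I = 1/(-13) = -1/13 ≈ -0.076923)
h(p) = (1 + p)*(4 + p) (h(p) = (4 + p)*(1 + p) = (1 + p)*(4 + p))
G(g) = -1/(13*g)
-(74*M + G(h(0))) = -(74*(-147) - 1/(13*(4 + 0² + 5*0))) = -(-10878 - 1/(13*(4 + 0 + 0))) = -(-10878 - 1/13/4) = -(-10878 - 1/13*¼) = -(-10878 - 1/52) = -1*(-565657/52) = 565657/52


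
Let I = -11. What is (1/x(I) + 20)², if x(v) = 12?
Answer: 58081/144 ≈ 403.34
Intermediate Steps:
(1/x(I) + 20)² = (1/12 + 20)² = (241/12)² = 58081/144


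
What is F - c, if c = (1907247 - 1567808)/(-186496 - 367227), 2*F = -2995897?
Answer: -1658896395653/1107446 ≈ -1.4979e+6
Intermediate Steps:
F = -2995897/2 (F = (½)*(-2995897) = -2995897/2 ≈ -1.4979e+6)
c = -339439/553723 (c = 339439/(-553723) = 339439*(-1/553723) = -339439/553723 ≈ -0.61301)
F - c = -2995897/2 - 1*(-339439/553723) = -2995897/2 + 339439/553723 = -1658896395653/1107446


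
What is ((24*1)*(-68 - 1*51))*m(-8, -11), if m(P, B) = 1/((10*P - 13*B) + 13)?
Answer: -714/19 ≈ -37.579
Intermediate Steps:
m(P, B) = 1/(13 - 13*B + 10*P) (m(P, B) = 1/((-13*B + 10*P) + 13) = 1/(13 - 13*B + 10*P))
((24*1)*(-68 - 1*51))*m(-8, -11) = ((24*1)*(-68 - 1*51))/(13 - 13*(-11) + 10*(-8)) = (24*(-68 - 51))/(13 + 143 - 80) = (24*(-119))/76 = -2856*1/76 = -714/19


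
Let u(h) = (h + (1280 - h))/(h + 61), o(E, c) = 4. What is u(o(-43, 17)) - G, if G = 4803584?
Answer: -62446336/13 ≈ -4.8036e+6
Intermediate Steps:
u(h) = 1280/(61 + h)
u(o(-43, 17)) - G = 1280/(61 + 4) - 1*4803584 = 1280/65 - 4803584 = 1280*(1/65) - 4803584 = 256/13 - 4803584 = -62446336/13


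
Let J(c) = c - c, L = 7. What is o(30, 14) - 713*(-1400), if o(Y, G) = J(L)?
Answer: 998200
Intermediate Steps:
J(c) = 0
o(Y, G) = 0
o(30, 14) - 713*(-1400) = 0 - 713*(-1400) = 0 + 998200 = 998200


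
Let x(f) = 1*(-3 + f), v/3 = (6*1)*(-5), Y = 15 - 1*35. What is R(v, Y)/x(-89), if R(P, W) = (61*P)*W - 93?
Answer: -109707/92 ≈ -1192.5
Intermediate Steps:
Y = -20 (Y = 15 - 35 = -20)
v = -90 (v = 3*((6*1)*(-5)) = 3*(6*(-5)) = 3*(-30) = -90)
R(P, W) = -93 + 61*P*W (R(P, W) = 61*P*W - 93 = -93 + 61*P*W)
x(f) = -3 + f
R(v, Y)/x(-89) = (-93 + 61*(-90)*(-20))/(-3 - 89) = (-93 + 109800)/(-92) = 109707*(-1/92) = -109707/92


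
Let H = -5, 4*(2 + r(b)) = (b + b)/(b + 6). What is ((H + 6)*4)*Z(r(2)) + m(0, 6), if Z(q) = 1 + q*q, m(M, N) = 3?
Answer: 337/16 ≈ 21.063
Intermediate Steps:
r(b) = -2 + b/(2*(6 + b)) (r(b) = -2 + ((b + b)/(b + 6))/4 = -2 + ((2*b)/(6 + b))/4 = -2 + (2*b/(6 + b))/4 = -2 + b/(2*(6 + b)))
Z(q) = 1 + q²
((H + 6)*4)*Z(r(2)) + m(0, 6) = ((-5 + 6)*4)*(1 + (3*(-8 - 1*2)/(2*(6 + 2)))²) + 3 = (1*4)*(1 + ((3/2)*(-8 - 2)/8)²) + 3 = 4*(1 + ((3/2)*(⅛)*(-10))²) + 3 = 4*(1 + (-15/8)²) + 3 = 4*(1 + 225/64) + 3 = 4*(289/64) + 3 = 289/16 + 3 = 337/16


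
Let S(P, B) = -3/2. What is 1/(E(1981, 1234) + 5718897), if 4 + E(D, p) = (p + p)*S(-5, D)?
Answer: 1/5715191 ≈ 1.7497e-7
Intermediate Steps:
S(P, B) = -3/2 (S(P, B) = -3*½ = -3/2)
E(D, p) = -4 - 3*p (E(D, p) = -4 + (p + p)*(-3/2) = -4 + (2*p)*(-3/2) = -4 - 3*p)
1/(E(1981, 1234) + 5718897) = 1/((-4 - 3*1234) + 5718897) = 1/((-4 - 3702) + 5718897) = 1/(-3706 + 5718897) = 1/5715191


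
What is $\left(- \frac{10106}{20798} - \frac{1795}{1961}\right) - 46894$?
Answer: $- \frac{956311609604}{20392439} \approx -46895.0$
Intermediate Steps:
$\left(- \frac{10106}{20798} - \frac{1795}{1961}\right) - 46894 = \left(\left(-10106\right) \frac{1}{20798} - \frac{1795}{1961}\right) - 46894 = \left(- \frac{5053}{10399} - \frac{1795}{1961}\right) - 46894 = - \frac{28575138}{20392439} - 46894 = - \frac{956311609604}{20392439}$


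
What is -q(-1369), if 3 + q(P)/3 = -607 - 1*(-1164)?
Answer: -1662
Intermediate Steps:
q(P) = 1662 (q(P) = -9 + 3*(-607 - 1*(-1164)) = -9 + 3*(-607 + 1164) = -9 + 3*557 = -9 + 1671 = 1662)
-q(-1369) = -1*1662 = -1662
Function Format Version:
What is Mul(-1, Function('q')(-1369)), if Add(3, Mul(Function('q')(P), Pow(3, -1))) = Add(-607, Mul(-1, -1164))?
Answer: -1662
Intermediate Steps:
Function('q')(P) = 1662 (Function('q')(P) = Add(-9, Mul(3, Add(-607, Mul(-1, -1164)))) = Add(-9, Mul(3, Add(-607, 1164))) = Add(-9, Mul(3, 557)) = Add(-9, 1671) = 1662)
Mul(-1, Function('q')(-1369)) = Mul(-1, 1662) = -1662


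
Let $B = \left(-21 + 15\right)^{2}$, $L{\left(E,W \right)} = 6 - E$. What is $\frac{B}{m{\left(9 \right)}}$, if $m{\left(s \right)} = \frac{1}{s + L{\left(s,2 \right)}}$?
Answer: $216$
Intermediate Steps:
$m{\left(s \right)} = \frac{1}{6}$ ($m{\left(s \right)} = \frac{1}{s - \left(-6 + s\right)} = \frac{1}{6}$)
$B = 36$ ($B = \left(-6\right)^{2} = 36$)
$\frac{B}{m{\left(9 \right)}} = 36 \frac{1}{\frac{1}{6}} = 36 \cdot 6 = 216$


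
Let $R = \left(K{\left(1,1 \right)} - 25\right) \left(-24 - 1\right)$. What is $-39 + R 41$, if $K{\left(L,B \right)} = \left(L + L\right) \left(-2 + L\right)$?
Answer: $27636$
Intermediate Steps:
$K{\left(L,B \right)} = 2 L \left(-2 + L\right)$
$R = 675$ ($R = \left(2 \cdot 1 \left(-2 + 1\right) - 25\right) \left(-24 - 1\right) = \left(2 \cdot 1 \left(-1\right) - 25\right) \left(-25\right) = \left(-2 - 25\right) \left(-25\right) = \left(-27\right) \left(-25\right) = 675$)
$-39 + R 41 = -39 + 675 \cdot 41 = -39 + 27675 = 27636$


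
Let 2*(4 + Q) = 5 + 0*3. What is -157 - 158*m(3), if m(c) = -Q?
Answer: -394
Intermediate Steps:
Q = -3/2 (Q = -4 + (5 + 0*3)/2 = -4 + (5 + 0)/2 = -4 + (1/2)*5 = -4 + 5/2 = -3/2 ≈ -1.5000)
m(c) = 3/2 (m(c) = -1*(-3/2) = 3/2)
-157 - 158*m(3) = -157 - 158*3/2 = -157 - 237 = -394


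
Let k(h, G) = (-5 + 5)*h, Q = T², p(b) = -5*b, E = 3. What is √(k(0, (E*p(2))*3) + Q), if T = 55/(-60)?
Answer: 11/12 ≈ 0.91667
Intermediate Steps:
T = -11/12 (T = 55*(-1/60) = -11/12 ≈ -0.91667)
Q = 121/144 (Q = (-11/12)² = 121/144 ≈ 0.84028)
k(h, G) = 0 (k(h, G) = 0*h = 0)
√(k(0, (E*p(2))*3) + Q) = √(0 + 121/144) = √(121/144) = 11/12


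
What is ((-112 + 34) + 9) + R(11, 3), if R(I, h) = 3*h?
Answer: -60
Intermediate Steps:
((-112 + 34) + 9) + R(11, 3) = ((-112 + 34) + 9) + 3*3 = (-78 + 9) + 9 = -69 + 9 = -60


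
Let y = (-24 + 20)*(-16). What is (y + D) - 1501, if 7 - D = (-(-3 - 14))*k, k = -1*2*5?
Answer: -1260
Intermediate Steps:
y = 64 (y = -4*(-16) = 64)
k = -10 (k = -2*5 = -10)
D = 177 (D = 7 - (-(-3 - 14))*(-10) = 7 - (-1*(-17))*(-10) = 7 - 17*(-10) = 7 - 1*(-170) = 7 + 170 = 177)
(y + D) - 1501 = (64 + 177) - 1501 = 241 - 1501 = -1260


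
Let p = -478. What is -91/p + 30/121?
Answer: 25351/57838 ≈ 0.43831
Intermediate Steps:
-91/p + 30/121 = -91/(-478) + 30/121 = -91*(-1/478) + 30*(1/121) = 91/478 + 30/121 = 25351/57838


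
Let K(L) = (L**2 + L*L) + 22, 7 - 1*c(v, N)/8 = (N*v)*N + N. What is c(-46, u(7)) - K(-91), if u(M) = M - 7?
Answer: -16528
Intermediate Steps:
u(M) = -7 + M
c(v, N) = 56 - 8*N - 8*v*N**2 (c(v, N) = 56 - 8*((N*v)*N + N) = 56 - 8*(v*N**2 + N) = 56 - 8*(N + v*N**2) = 56 + (-8*N - 8*v*N**2) = 56 - 8*N - 8*v*N**2)
K(L) = 22 + 2*L**2 (K(L) = (L**2 + L**2) + 22 = 2*L**2 + 22 = 22 + 2*L**2)
c(-46, u(7)) - K(-91) = (56 - 8*(-7 + 7) - 8*(-46)*(-7 + 7)**2) - (22 + 2*(-91)**2) = (56 - 8*0 - 8*(-46)*0**2) - (22 + 2*8281) = (56 + 0 - 8*(-46)*0) - (22 + 16562) = (56 + 0 + 0) - 1*16584 = 56 - 16584 = -16528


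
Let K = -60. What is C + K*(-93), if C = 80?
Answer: 5660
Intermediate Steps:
C + K*(-93) = 80 - 60*(-93) = 80 + 5580 = 5660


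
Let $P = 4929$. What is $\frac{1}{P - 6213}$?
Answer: $- \frac{1}{1284} \approx -0.00077882$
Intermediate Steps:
$\frac{1}{P - 6213} = \frac{1}{4929 - 6213} = \frac{1}{-1284} = - \frac{1}{1284}$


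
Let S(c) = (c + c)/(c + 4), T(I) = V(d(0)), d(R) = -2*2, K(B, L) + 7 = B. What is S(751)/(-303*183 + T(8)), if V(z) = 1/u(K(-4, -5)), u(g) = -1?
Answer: -751/20932375 ≈ -3.5877e-5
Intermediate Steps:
K(B, L) = -7 + B
d(R) = -4
V(z) = -1 (V(z) = 1/(-1) = -1)
T(I) = -1
S(c) = 2*c/(4 + c) (S(c) = (2*c)/(4 + c) = 2*c/(4 + c))
S(751)/(-303*183 + T(8)) = (2*751/(4 + 751))/(-303*183 - 1) = (2*751/755)/(-55449 - 1) = (2*751*(1/755))/(-55450) = (1502/755)*(-1/55450) = -751/20932375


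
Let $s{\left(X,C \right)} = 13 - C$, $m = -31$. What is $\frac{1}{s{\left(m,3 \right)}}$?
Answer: $\frac{1}{10} \approx 0.1$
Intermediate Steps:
$\frac{1}{s{\left(m,3 \right)}} = \frac{1}{13 - 3} = \frac{1}{10}$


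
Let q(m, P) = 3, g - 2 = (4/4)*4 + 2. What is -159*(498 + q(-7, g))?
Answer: -79659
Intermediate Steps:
g = 8 (g = 2 + ((4/4)*4 + 2) = 2 + ((4*(¼))*4 + 2) = 2 + (1*4 + 2) = 2 + (4 + 2) = 2 + 6 = 8)
-159*(498 + q(-7, g)) = -159*(498 + 3) = -159*501 = -79659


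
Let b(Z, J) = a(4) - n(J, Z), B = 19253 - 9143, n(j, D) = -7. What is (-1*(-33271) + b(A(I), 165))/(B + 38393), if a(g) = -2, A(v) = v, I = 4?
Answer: 33276/48503 ≈ 0.68606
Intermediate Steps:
B = 10110
b(Z, J) = 5 (b(Z, J) = -2 - 1*(-7) = -2 + 7 = 5)
(-1*(-33271) + b(A(I), 165))/(B + 38393) = (-1*(-33271) + 5)/(10110 + 38393) = (33271 + 5)/48503 = 33276*(1/48503) = 33276/48503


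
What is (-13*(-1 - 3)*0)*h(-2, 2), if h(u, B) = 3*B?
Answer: 0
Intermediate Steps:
(-13*(-1 - 3)*0)*h(-2, 2) = (-13*(-1 - 3)*0)*(3*2) = -(-52)*0*6 = -13*0*6 = 0*6 = 0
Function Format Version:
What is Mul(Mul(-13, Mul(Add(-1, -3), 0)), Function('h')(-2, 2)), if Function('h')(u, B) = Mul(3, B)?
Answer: 0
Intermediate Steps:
Mul(Mul(-13, Mul(Add(-1, -3), 0)), Function('h')(-2, 2)) = Mul(Mul(-13, Mul(Add(-1, -3), 0)), Mul(3, 2)) = Mul(Mul(-13, Mul(-4, 0)), 6) = Mul(Mul(-13, 0), 6) = Mul(0, 6) = 0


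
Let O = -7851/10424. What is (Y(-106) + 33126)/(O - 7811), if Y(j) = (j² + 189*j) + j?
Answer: -252490128/81429715 ≈ -3.1007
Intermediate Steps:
O = -7851/10424 (O = -7851*1/10424 = -7851/10424 ≈ -0.75317)
Y(j) = j² + 190*j
(Y(-106) + 33126)/(O - 7811) = (-106*(190 - 106) + 33126)/(-7851/10424 - 7811) = (-106*84 + 33126)/(-81429715/10424) = (-8904 + 33126)*(-10424/81429715) = 24222*(-10424/81429715) = -252490128/81429715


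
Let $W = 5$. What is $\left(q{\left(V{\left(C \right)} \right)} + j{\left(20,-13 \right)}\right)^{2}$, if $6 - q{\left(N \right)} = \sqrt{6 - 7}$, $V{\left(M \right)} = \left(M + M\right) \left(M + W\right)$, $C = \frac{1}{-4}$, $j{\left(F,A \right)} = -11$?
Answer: $\left(5 + i\right)^{2} \approx 24.0 + 10.0 i$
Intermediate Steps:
$C = - \frac{1}{4} \approx -0.25$
$V{\left(M \right)} = 2 M \left(5 + M\right)$ ($V{\left(M \right)} = \left(M + M\right) \left(M + 5\right) = 2 M \left(5 + M\right)$)
$q{\left(N \right)} = 6 - i$ ($q{\left(N \right)} = 6 - \sqrt{6 - 7} = 6 - \sqrt{-1} = 6 - i$)
$\left(q{\left(V{\left(C \right)} \right)} + j{\left(20,-13 \right)}\right)^{2} = \left(\left(6 - i\right) - 11\right)^{2} = \left(-5 - i\right)^{2}$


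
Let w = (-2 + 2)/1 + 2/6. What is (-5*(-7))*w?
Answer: 35/3 ≈ 11.667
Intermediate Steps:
w = 1/3 (w = 0*1 + 2*(1/6) = 0 + 1/3 = 1/3 ≈ 0.33333)
(-5*(-7))*w = -5*(-7)*(1/3) = 35*(1/3) = 35/3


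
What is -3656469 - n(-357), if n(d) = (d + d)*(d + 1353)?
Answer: -2945325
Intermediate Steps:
n(d) = 2*d*(1353 + d) (n(d) = (2*d)*(1353 + d) = 2*d*(1353 + d))
-3656469 - n(-357) = -3656469 - 2*(-357)*(1353 - 357) = -3656469 - 2*(-357)*996 = -3656469 - 1*(-711144) = -3656469 + 711144 = -2945325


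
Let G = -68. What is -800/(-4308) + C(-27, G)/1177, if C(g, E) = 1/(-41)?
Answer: 9650323/51972789 ≈ 0.18568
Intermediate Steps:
C(g, E) = -1/41
-800/(-4308) + C(-27, G)/1177 = -800/(-4308) - 1/41/1177 = -800*(-1/4308) - 1/41*1/1177 = 200/1077 - 1/48257 = 9650323/51972789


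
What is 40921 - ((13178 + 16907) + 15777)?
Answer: -4941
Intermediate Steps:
40921 - ((13178 + 16907) + 15777) = 40921 - (30085 + 15777) = 40921 - 1*45862 = 40921 - 45862 = -4941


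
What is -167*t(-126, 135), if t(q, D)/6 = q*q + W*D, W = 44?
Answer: -21859632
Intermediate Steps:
t(q, D) = 6*q**2 + 264*D (t(q, D) = 6*(q*q + 44*D) = 6*(q**2 + 44*D) = 6*q**2 + 264*D)
-167*t(-126, 135) = -167*(6*(-126)**2 + 264*135) = -167*(6*15876 + 35640) = -167*(95256 + 35640) = -167*130896 = -21859632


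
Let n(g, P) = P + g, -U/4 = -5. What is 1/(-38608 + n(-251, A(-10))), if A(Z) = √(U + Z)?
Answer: -38859/1510021871 - √10/1510021871 ≈ -2.5736e-5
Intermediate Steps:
U = 20 (U = -4*(-5) = 20)
A(Z) = √(20 + Z)
1/(-38608 + n(-251, A(-10))) = 1/(-38608 + (√(20 - 10) - 251)) = 1/(-38608 + (√10 - 251)) = 1/(-38608 + (-251 + √10)) = 1/(-38859 + √10)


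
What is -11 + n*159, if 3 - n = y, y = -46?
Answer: 7780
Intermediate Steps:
n = 49 (n = 3 - 1*(-46) = 3 + 46 = 49)
-11 + n*159 = -11 + 49*159 = -11 + 7791 = 7780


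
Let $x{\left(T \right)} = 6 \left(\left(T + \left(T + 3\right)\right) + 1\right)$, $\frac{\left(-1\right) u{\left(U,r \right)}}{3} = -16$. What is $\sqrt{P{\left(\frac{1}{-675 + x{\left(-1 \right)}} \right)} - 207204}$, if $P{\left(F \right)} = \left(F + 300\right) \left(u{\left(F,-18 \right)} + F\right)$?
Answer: $\frac{i \sqrt{84750892199}}{663} \approx 439.1 i$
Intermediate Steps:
$u{\left(U,r \right)} = 48$ ($u{\left(U,r \right)} = \left(-3\right) \left(-16\right) = 48$)
$x{\left(T \right)} = 24 + 12 T$ ($x{\left(T \right)} = 6 \left(\left(T + \left(3 + T\right)\right) + 1\right) = 6 \left(\left(3 + 2 T\right) + 1\right) = 6 \left(4 + 2 T\right) = 24 + 12 T$)
$P{\left(F \right)} = \left(48 + F\right) \left(300 + F\right)$ ($P{\left(F \right)} = \left(F + 300\right) \left(48 + F\right) = \left(300 + F\right) \left(48 + F\right) = \left(48 + F\right) \left(300 + F\right)$)
$\sqrt{P{\left(\frac{1}{-675 + x{\left(-1 \right)}} \right)} - 207204} = \sqrt{\left(14400 + \left(\frac{1}{-675 + \left(24 + 12 \left(-1\right)\right)}\right)^{2} + \frac{348}{-675 + \left(24 + 12 \left(-1\right)\right)}\right) - 207204} = \sqrt{\left(14400 + \left(\frac{1}{-675 + \left(24 - 12\right)}\right)^{2} + \frac{348}{-675 + \left(24 - 12\right)}\right) - 207204} = \sqrt{\left(14400 + \left(\frac{1}{-675 + 12}\right)^{2} + \frac{348}{-675 + 12}\right) - 207204} = \sqrt{\left(14400 + \left(\frac{1}{-663}\right)^{2} + \frac{348}{-663}\right) - 207204} = \sqrt{\left(14400 + \left(- \frac{1}{663}\right)^{2} + 348 \left(- \frac{1}{663}\right)\right) - 207204} = \sqrt{\left(14400 + \frac{1}{439569} - \frac{116}{221}\right) - 207204} = \sqrt{\frac{6329562877}{439569} - 207204} = \sqrt{- \frac{84750892199}{439569}} = \frac{i \sqrt{84750892199}}{663}$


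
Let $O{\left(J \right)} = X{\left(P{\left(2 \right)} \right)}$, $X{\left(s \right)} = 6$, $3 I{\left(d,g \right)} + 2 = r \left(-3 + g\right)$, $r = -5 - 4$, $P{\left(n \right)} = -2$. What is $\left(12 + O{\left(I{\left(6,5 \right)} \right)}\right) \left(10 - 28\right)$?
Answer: $-324$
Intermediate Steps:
$r = -9$
$I{\left(d,g \right)} = \frac{25}{3} - 3 g$ ($I{\left(d,g \right)} = - \frac{2}{3} + \frac{\left(-9\right) \left(-3 + g\right)}{3} = - \frac{2}{3} + \frac{27 - 9 g}{3} = - \frac{2}{3} - \left(-9 + 3 g\right) = \frac{25}{3} - 3 g$)
$O{\left(J \right)} = 6$
$\left(12 + O{\left(I{\left(6,5 \right)} \right)}\right) \left(10 - 28\right) = \left(12 + 6\right) \left(10 - 28\right) = 18 \left(-18\right) = -324$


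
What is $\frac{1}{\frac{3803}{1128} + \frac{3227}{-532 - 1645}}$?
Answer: $\frac{350808}{662725} \approx 0.52934$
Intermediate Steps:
$\frac{1}{\frac{3803}{1128} + \frac{3227}{-532 - 1645}} = \frac{1}{3803 \cdot \frac{1}{1128} + \frac{3227}{-2177}} = \frac{1}{\frac{3803}{1128} + 3227 \left(- \frac{1}{2177}\right)} = \frac{1}{\frac{3803}{1128} - \frac{461}{311}} = \frac{1}{\frac{662725}{350808}} = \frac{350808}{662725}$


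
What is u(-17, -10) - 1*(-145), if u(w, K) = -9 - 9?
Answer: 127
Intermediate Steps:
u(w, K) = -18
u(-17, -10) - 1*(-145) = -18 - 1*(-145) = -18 + 145 = 127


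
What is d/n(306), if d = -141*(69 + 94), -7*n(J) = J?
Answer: 53627/102 ≈ 525.75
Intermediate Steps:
n(J) = -J/7
d = -22983 (d = -141*163 = -22983)
d/n(306) = -22983/((-⅐*306)) = -22983/(-306/7) = -22983*(-7/306) = 53627/102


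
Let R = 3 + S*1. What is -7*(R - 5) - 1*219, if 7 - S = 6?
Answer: -212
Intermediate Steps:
S = 1 (S = 7 - 1*6 = 7 - 6 = 1)
R = 4 (R = 3 + 1*1 = 3 + 1 = 4)
-7*(R - 5) - 1*219 = -7*(4 - 5) - 1*219 = -7*(-1) - 219 = 7 - 219 = -212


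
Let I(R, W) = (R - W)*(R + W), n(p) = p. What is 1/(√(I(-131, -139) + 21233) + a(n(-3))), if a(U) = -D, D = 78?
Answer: 78/12989 + √19073/12989 ≈ 0.016638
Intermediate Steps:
I(R, W) = (R + W)*(R - W)
a(U) = -78 (a(U) = -1*78 = -78)
1/(√(I(-131, -139) + 21233) + a(n(-3))) = 1/(√(((-131)² - 1*(-139)²) + 21233) - 78) = 1/(√((17161 - 1*19321) + 21233) - 78) = 1/(√((17161 - 19321) + 21233) - 78) = 1/(√(-2160 + 21233) - 78) = 1/(√19073 - 78) = 1/(-78 + √19073)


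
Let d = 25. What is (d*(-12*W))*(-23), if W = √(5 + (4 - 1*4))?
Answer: 6900*√5 ≈ 15429.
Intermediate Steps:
W = √5 (W = √(5 + (4 - 4)) = √(5 + 0) = √5 ≈ 2.2361)
(d*(-12*W))*(-23) = (25*(-12*√5))*(-23) = -300*√5*(-23) = 6900*√5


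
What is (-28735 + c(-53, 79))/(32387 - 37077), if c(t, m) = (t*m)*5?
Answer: 4967/469 ≈ 10.591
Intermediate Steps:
c(t, m) = 5*m*t (c(t, m) = (m*t)*5 = 5*m*t)
(-28735 + c(-53, 79))/(32387 - 37077) = (-28735 + 5*79*(-53))/(32387 - 37077) = (-28735 - 20935)/(-4690) = -49670*(-1/4690) = 4967/469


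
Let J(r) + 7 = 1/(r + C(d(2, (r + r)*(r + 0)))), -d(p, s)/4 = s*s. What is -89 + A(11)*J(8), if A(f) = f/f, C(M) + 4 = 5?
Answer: -863/9 ≈ -95.889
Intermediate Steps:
d(p, s) = -4*s² (d(p, s) = -4*s*s = -4*s²)
C(M) = 1 (C(M) = -4 + 5 = 1)
J(r) = -7 + 1/(1 + r) (J(r) = -7 + 1/(r + 1) = -7 + 1/(1 + r))
A(f) = 1
-89 + A(11)*J(8) = -89 + 1*((-6 - 7*8)/(1 + 8)) = -89 + 1*((-6 - 56)/9) = -89 + 1*((⅑)*(-62)) = -89 + 1*(-62/9) = -89 - 62/9 = -863/9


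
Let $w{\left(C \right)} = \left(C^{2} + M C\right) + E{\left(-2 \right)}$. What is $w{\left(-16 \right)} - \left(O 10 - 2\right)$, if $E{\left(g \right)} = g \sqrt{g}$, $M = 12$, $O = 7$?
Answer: $-4 - 2 i \sqrt{2} \approx -4.0 - 2.8284 i$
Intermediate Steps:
$E{\left(g \right)} = g^{\frac{3}{2}}$
$w{\left(C \right)} = C^{2} + 12 C - 2 i \sqrt{2}$ ($w{\left(C \right)} = \left(C^{2} + 12 C\right) + \left(-2\right)^{\frac{3}{2}} = \left(C^{2} + 12 C\right) - 2 i \sqrt{2} = C^{2} + 12 C - 2 i \sqrt{2}$)
$w{\left(-16 \right)} - \left(O 10 - 2\right) = \left(\left(-16\right)^{2} + 12 \left(-16\right) - 2 i \sqrt{2}\right) - \left(7 \cdot 10 - 2\right) = \left(256 - 192 - 2 i \sqrt{2}\right) - \left(70 - 2\right) = \left(64 - 2 i \sqrt{2}\right) - 68 = -4 - 2 i \sqrt{2}$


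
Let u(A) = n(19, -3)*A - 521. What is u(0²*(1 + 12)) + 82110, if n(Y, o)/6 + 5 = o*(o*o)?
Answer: 81589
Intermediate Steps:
n(Y, o) = -30 + 6*o³ (n(Y, o) = -30 + 6*(o*(o*o)) = -30 + 6*(o*o²) = -30 + 6*o³)
u(A) = -521 - 192*A (u(A) = (-30 + 6*(-3)³)*A - 521 = (-30 + 6*(-27))*A - 521 = (-30 - 162)*A - 521 = -192*A - 521 = -521 - 192*A)
u(0²*(1 + 12)) + 82110 = (-521 - 192*0²*(1 + 12)) + 82110 = (-521 - 0*13) + 82110 = (-521 - 192*0) + 82110 = (-521 + 0) + 82110 = -521 + 82110 = 81589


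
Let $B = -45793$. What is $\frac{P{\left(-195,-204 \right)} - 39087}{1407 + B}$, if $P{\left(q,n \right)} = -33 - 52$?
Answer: $\frac{19586}{22193} \approx 0.88253$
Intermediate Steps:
$P{\left(q,n \right)} = -85$
$\frac{P{\left(-195,-204 \right)} - 39087}{1407 + B} = \frac{-85 - 39087}{1407 - 45793} = - \frac{39172}{-44386} = \left(-39172\right) \left(- \frac{1}{44386}\right) = \frac{19586}{22193}$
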